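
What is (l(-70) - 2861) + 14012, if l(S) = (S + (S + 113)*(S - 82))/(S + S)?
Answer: 783873/70 ≈ 11198.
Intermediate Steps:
l(S) = (S + (-82 + S)*(113 + S))/(2*S) (l(S) = (S + (113 + S)*(-82 + S))/((2*S)) = (S + (-82 + S)*(113 + S))*(1/(2*S)) = (S + (-82 + S)*(113 + S))/(2*S))
(l(-70) - 2861) + 14012 = ((16 + (½)*(-70) - 4633/(-70)) - 2861) + 14012 = ((16 - 35 - 4633*(-1/70)) - 2861) + 14012 = ((16 - 35 + 4633/70) - 2861) + 14012 = (3303/70 - 2861) + 14012 = -196967/70 + 14012 = 783873/70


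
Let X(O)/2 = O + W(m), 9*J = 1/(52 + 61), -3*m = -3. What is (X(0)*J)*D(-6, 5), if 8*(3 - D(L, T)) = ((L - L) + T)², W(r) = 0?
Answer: 0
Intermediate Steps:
m = 1 (m = -⅓*(-3) = 1)
J = 1/1017 (J = 1/(9*(52 + 61)) = (⅑)/113 = (⅑)*(1/113) = 1/1017 ≈ 0.00098328)
D(L, T) = 3 - T²/8 (D(L, T) = 3 - ((L - L) + T)²/8 = 3 - (0 + T)²/8 = 3 - T²/8)
X(O) = 2*O (X(O) = 2*(O + 0) = 2*O)
(X(0)*J)*D(-6, 5) = ((2*0)*(1/1017))*(3 - ⅛*5²) = (0*(1/1017))*(3 - ⅛*25) = 0*(3 - 25/8) = 0*(-⅛) = 0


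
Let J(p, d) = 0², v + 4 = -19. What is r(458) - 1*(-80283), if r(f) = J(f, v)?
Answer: 80283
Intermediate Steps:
v = -23 (v = -4 - 19 = -23)
J(p, d) = 0
r(f) = 0
r(458) - 1*(-80283) = 0 - 1*(-80283) = 0 + 80283 = 80283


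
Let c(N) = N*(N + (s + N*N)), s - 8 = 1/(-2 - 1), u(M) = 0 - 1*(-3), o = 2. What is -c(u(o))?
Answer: -59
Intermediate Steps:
u(M) = 3 (u(M) = 0 + 3 = 3)
s = 23/3 (s = 8 + 1/(-2 - 1) = 8 + 1/(-3) = 8 - ⅓ = 23/3 ≈ 7.6667)
c(N) = N*(23/3 + N + N²) (c(N) = N*(N + (23/3 + N*N)) = N*(N + (23/3 + N²)) = N*(23/3 + N + N²))
-c(u(o)) = -3*(23/3 + 3 + 3²) = -3*(23/3 + 3 + 9) = -3*59/3 = -1*59 = -59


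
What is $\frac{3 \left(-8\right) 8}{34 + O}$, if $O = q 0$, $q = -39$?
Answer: $- \frac{96}{17} \approx -5.6471$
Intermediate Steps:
$O = 0$ ($O = \left(-39\right) 0 = 0$)
$\frac{3 \left(-8\right) 8}{34 + O} = \frac{3 \left(-8\right) 8}{34 + 0} = \frac{\left(-24\right) 8}{34} = \left(-192\right) \frac{1}{34} = - \frac{96}{17}$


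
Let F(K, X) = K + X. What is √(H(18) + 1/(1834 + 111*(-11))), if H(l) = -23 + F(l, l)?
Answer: √4885610/613 ≈ 3.6058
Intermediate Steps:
H(l) = -23 + 2*l (H(l) = -23 + (l + l) = -23 + 2*l)
√(H(18) + 1/(1834 + 111*(-11))) = √((-23 + 2*18) + 1/(1834 + 111*(-11))) = √((-23 + 36) + 1/(1834 - 1221)) = √(13 + 1/613) = √(7970/613) = √4885610/613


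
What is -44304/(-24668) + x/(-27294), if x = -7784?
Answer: 175156136/84161049 ≈ 2.0812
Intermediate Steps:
-44304/(-24668) + x/(-27294) = -44304/(-24668) - 7784/(-27294) = -44304*(-1/24668) - 7784*(-1/27294) = 11076/6167 + 3892/13647 = 175156136/84161049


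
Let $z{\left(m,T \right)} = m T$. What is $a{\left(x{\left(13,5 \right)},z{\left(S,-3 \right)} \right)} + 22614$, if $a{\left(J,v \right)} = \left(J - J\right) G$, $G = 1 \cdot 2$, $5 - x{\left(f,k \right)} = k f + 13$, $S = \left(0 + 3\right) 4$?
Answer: $22614$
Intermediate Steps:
$S = 12$ ($S = 3 \cdot 4 = 12$)
$z{\left(m,T \right)} = T m$
$x{\left(f,k \right)} = -8 - f k$ ($x{\left(f,k \right)} = 5 - \left(k f + 13\right) = 5 - \left(f k + 13\right) = 5 - \left(13 + f k\right) = -8 - f k$)
$G = 2$
$a{\left(J,v \right)} = 0$ ($a{\left(J,v \right)} = \left(J - J\right) 2 = 0 \cdot 2 = 0$)
$a{\left(x{\left(13,5 \right)},z{\left(S,-3 \right)} \right)} + 22614 = 0 + 22614 = 22614$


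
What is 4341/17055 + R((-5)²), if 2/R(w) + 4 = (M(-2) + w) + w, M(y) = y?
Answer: 37519/125070 ≈ 0.29998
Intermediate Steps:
R(w) = 2/(-6 + 2*w) (R(w) = 2/(-4 + ((-2 + w) + w)) = 2/(-4 + (-2 + 2*w)) = 2/(-6 + 2*w))
4341/17055 + R((-5)²) = 4341/17055 + 1/(-3 + (-5)²) = 4341*(1/17055) + 1/(-3 + 25) = 1447/5685 + 1/22 = 37519/125070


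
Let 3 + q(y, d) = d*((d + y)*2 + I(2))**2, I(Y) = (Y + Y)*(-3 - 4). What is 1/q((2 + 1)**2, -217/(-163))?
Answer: 4330747/297408031 ≈ 0.014562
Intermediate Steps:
I(Y) = -14*Y (I(Y) = (2*Y)*(-7) = -14*Y)
q(y, d) = -3 + d*(-28 + 2*d + 2*y)**2 (q(y, d) = -3 + d*((d + y)*2 - 14*2)**2 = -3 + d*((2*d + 2*y) - 28)**2 = -3 + d*(-28 + 2*d + 2*y)**2)
1/q((2 + 1)**2, -217/(-163)) = 1/(-3 + 4*(-217/(-163))*(-14 - 217/(-163) + (2 + 1)**2)**2) = 1/(-3 + 4*(-217*(-1/163))*(-14 - 217*(-1/163) + 3**2)**2) = 1/(-3 + 4*(217/163)*(-14 + 217/163 + 9)**2) = 1/(-3 + 4*(217/163)*(-598/163)**2) = 1/(-3 + 4*(217/163)*(357604/26569)) = 1/(-3 + 310400272/4330747) = 1/(297408031/4330747) = 4330747/297408031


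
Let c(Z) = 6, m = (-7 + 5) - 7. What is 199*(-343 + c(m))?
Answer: -67063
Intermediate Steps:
m = -9 (m = -2 - 7 = -9)
199*(-343 + c(m)) = 199*(-343 + 6) = 199*(-337) = -67063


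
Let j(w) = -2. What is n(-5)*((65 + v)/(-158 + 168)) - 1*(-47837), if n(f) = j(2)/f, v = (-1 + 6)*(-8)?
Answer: 47838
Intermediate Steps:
v = -40 (v = 5*(-8) = -40)
n(f) = -2/f
n(-5)*((65 + v)/(-158 + 168)) - 1*(-47837) = (-2/(-5))*((65 - 40)/(-158 + 168)) - 1*(-47837) = (-2*(-⅕))*(25/10) + 47837 = 2*(25*(⅒))/5 + 47837 = (⅖)*(5/2) + 47837 = 1 + 47837 = 47838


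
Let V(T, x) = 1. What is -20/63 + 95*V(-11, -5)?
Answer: 5965/63 ≈ 94.682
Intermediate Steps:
-20/63 + 95*V(-11, -5) = -20/63 + 95*1 = -20*1/63 + 95 = -20/63 + 95 = 5965/63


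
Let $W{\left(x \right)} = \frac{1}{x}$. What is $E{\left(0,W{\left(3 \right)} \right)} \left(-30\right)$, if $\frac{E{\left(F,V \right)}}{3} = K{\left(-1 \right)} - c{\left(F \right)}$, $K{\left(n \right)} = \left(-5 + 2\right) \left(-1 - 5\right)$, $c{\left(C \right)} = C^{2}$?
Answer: $-1620$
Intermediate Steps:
$K{\left(n \right)} = 18$ ($K{\left(n \right)} = \left(-3\right) \left(-6\right) = 18$)
$E{\left(F,V \right)} = 54 - 3 F^{2}$ ($E{\left(F,V \right)} = 3 \left(18 - F^{2}\right) = 54 - 3 F^{2}$)
$E{\left(0,W{\left(3 \right)} \right)} \left(-30\right) = \left(54 - 3 \cdot 0^{2}\right) \left(-30\right) = \left(54 - 0\right) \left(-30\right) = \left(54 + 0\right) \left(-30\right) = 54 \left(-30\right) = -1620$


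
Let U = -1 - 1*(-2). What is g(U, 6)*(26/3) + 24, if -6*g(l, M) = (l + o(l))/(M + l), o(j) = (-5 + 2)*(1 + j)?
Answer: 1577/63 ≈ 25.032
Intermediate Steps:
U = 1 (U = -1 + 2 = 1)
o(j) = -3 - 3*j (o(j) = -3*(1 + j) = -3 - 3*j)
g(l, M) = -(-3 - 2*l)/(6*(M + l)) (g(l, M) = -(l + (-3 - 3*l))/(6*(M + l)) = -(-3 - 2*l)/(6*(M + l)))
g(U, 6)*(26/3) + 24 = ((1/2 + (1/3)*1)/(6 + 1))*(26/3) + 24 = ((1/2 + 1/3)/7)*(26*(1/3)) + 24 = ((1/7)*(5/6))*(26/3) + 24 = (5/42)*(26/3) + 24 = 65/63 + 24 = 1577/63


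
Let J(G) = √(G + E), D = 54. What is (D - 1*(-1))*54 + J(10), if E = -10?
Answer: 2970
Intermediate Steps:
J(G) = √(-10 + G) (J(G) = √(G - 10) = √(-10 + G))
(D - 1*(-1))*54 + J(10) = (54 - 1*(-1))*54 + √(-10 + 10) = (54 + 1)*54 + √0 = 55*54 + 0 = 2970 + 0 = 2970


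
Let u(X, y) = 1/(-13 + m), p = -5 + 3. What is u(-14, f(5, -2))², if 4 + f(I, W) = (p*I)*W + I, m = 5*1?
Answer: 1/64 ≈ 0.015625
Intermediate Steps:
m = 5
p = -2
f(I, W) = -4 + I - 2*I*W (f(I, W) = -4 + ((-2*I)*W + I) = -4 + (-2*I*W + I) = -4 + (I - 2*I*W) = -4 + I - 2*I*W)
u(X, y) = -⅛ (u(X, y) = 1/(-13 + 5) = 1/(-8) = -⅛)
u(-14, f(5, -2))² = (-⅛)² = 1/64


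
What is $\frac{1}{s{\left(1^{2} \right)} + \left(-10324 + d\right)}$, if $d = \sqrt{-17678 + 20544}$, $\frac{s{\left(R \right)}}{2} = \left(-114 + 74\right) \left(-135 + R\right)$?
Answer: $\frac{198}{76975} - \frac{\sqrt{2866}}{153950} \approx 0.0022245$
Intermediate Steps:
$s{\left(R \right)} = 10800 - 80 R$ ($s{\left(R \right)} = 2 \left(-114 + 74\right) \left(-135 + R\right) = 2 \left(- 40 \left(-135 + R\right)\right) = 2 \left(5400 - 40 R\right) = 10800 - 80 R$)
$d = \sqrt{2866} \approx 53.535$
$\frac{1}{s{\left(1^{2} \right)} + \left(-10324 + d\right)} = \frac{1}{\left(10800 - 80 \cdot 1^{2}\right) - \left(10324 - \sqrt{2866}\right)} = \frac{1}{\left(10800 - 80\right) - \left(10324 - \sqrt{2866}\right)} = \frac{1}{10720 - \left(10324 - \sqrt{2866}\right)} = \frac{1}{396 + \sqrt{2866}}$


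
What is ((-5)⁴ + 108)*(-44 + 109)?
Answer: 47645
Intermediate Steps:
((-5)⁴ + 108)*(-44 + 109) = (625 + 108)*65 = 733*65 = 47645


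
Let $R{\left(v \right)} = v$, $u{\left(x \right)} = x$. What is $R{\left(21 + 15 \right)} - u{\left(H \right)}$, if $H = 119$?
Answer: $-83$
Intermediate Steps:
$R{\left(21 + 15 \right)} - u{\left(H \right)} = \left(21 + 15\right) - 119 = 36 - 119 = -83$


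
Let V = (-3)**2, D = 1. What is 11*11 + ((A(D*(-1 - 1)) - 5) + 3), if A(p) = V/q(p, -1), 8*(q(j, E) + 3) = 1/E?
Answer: 2903/25 ≈ 116.12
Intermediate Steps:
q(j, E) = -3 + 1/(8*E)
V = 9
A(p) = -72/25 (A(p) = 9/(-3 + (1/8)/(-1)) = 9/(-3 + (1/8)*(-1)) = 9/(-3 - 1/8) = 9/(-25/8) = 9*(-8/25) = -72/25)
11*11 + ((A(D*(-1 - 1)) - 5) + 3) = 11*11 + ((-72/25 - 5) + 3) = 121 + (-197/25 + 3) = 121 - 122/25 = 2903/25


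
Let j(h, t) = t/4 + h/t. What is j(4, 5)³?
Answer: 68921/8000 ≈ 8.6151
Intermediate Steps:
j(h, t) = t/4 + h/t (j(h, t) = t*(¼) + h/t = t/4 + h/t)
j(4, 5)³ = ((¼)*5 + 4/5)³ = (5/4 + 4*(⅕))³ = (5/4 + ⅘)³ = (41/20)³ = 68921/8000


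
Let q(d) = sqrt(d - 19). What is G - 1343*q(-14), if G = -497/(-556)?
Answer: 497/556 - 1343*I*sqrt(33) ≈ 0.89388 - 7714.9*I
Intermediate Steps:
q(d) = sqrt(-19 + d)
G = 497/556 (G = -497*(-1/556) = 497/556 ≈ 0.89388)
G - 1343*q(-14) = 497/556 - 1343*sqrt(-19 - 14) = 497/556 - 1343*I*sqrt(33)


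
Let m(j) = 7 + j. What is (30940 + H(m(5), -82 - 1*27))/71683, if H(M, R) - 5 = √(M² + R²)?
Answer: 30945/71683 + 5*√481/71683 ≈ 0.43322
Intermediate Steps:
H(M, R) = 5 + √(M² + R²)
(30940 + H(m(5), -82 - 1*27))/71683 = (30940 + (5 + √((7 + 5)² + (-82 - 1*27)²)))/71683 = (30940 + (5 + √(12² + (-82 - 27)²)))*(1/71683) = (30940 + (5 + √(144 + (-109)²)))*(1/71683) = (30940 + (5 + √(144 + 11881)))*(1/71683) = (30940 + (5 + √12025))*(1/71683) = (30940 + (5 + 5*√481))*(1/71683) = (30945 + 5*√481)*(1/71683) = 30945/71683 + 5*√481/71683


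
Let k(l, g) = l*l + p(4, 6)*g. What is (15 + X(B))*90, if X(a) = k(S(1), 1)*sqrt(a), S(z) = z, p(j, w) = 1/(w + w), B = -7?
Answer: 1350 + 195*I*sqrt(7)/2 ≈ 1350.0 + 257.96*I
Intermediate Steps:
p(j, w) = 1/(2*w)
k(l, g) = l**2 + g/12 (k(l, g) = l*l + ((1/2)/6)*g = l**2 + ((1/2)*(1/6))*g = l**2 + g/12)
X(a) = 13*sqrt(a)/12 (X(a) = (1**2 + (1/12)*1)*sqrt(a) = (1 + 1/12)*sqrt(a) = 13*sqrt(a)/12)
(15 + X(B))*90 = (15 + 13*sqrt(-7)/12)*90 = (15 + 13*(I*sqrt(7))/12)*90 = (15 + 13*I*sqrt(7)/12)*90 = 1350 + 195*I*sqrt(7)/2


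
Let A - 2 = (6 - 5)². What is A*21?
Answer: 63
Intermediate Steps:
A = 3 (A = 2 + (6 - 5)² = 2 + 1² = 2 + 1 = 3)
A*21 = 3*21 = 63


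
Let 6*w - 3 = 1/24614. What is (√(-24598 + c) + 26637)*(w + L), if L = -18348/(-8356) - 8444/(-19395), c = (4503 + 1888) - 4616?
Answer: 55451118479703817/664843092780 + 6245198612423*I*√22823/1994529278340 ≈ 83405.0 + 473.03*I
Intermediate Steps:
c = 1775 (c = 6391 - 4616 = 1775)
w = 73843/147684 (w = ½ + (⅙)/24614 = ½ + (⅙)*(1/24614) = ½ + 1/147684 = 73843/147684 ≈ 0.50001)
L = 106604381/40516155 (L = -18348*(-1/8356) - 8444*(-1/19395) = 4587/2089 + 8444/19395 = 106604381/40516155 ≈ 2.6312)
(√(-24598 + c) + 26637)*(w + L) = (√(-24598 + 1775) + 26637)*(73843/147684 + 106604381/40516155) = (√(-22823) + 26637)*(6245198612423/1994529278340) = (I*√22823 + 26637)*(6245198612423/1994529278340) = (26637 + I*√22823)*(6245198612423/1994529278340) = 55451118479703817/664843092780 + 6245198612423*I*√22823/1994529278340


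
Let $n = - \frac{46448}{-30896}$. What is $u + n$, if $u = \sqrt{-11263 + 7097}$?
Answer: $\frac{2903}{1931} + i \sqrt{4166} \approx 1.5034 + 64.545 i$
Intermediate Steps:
$n = \frac{2903}{1931}$ ($n = \left(-46448\right) \left(- \frac{1}{30896}\right) = \frac{2903}{1931} \approx 1.5034$)
$u = i \sqrt{4166}$ ($u = \sqrt{-4166} = i \sqrt{4166} \approx 64.545 i$)
$u + n = i \sqrt{4166} + \frac{2903}{1931} = \frac{2903}{1931} + i \sqrt{4166}$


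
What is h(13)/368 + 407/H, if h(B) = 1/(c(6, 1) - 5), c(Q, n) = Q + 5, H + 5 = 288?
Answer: 898939/624864 ≈ 1.4386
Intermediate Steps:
H = 283 (H = -5 + 288 = 283)
c(Q, n) = 5 + Q
h(B) = ⅙ (h(B) = 1/((5 + 6) - 5) = 1/(11 - 5) = 1/6 = ⅙)
h(13)/368 + 407/H = (⅙)/368 + 407/283 = (⅙)*(1/368) + 407*(1/283) = 1/2208 + 407/283 = 898939/624864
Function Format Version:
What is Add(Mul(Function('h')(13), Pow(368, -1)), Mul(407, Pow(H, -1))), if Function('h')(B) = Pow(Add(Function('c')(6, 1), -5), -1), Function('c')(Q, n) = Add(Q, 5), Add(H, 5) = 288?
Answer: Rational(898939, 624864) ≈ 1.4386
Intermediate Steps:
H = 283 (H = Add(-5, 288) = 283)
Function('c')(Q, n) = Add(5, Q)
Function('h')(B) = Rational(1, 6) (Function('h')(B) = Pow(Add(Add(5, 6), -5), -1) = Pow(Add(11, -5), -1) = Pow(6, -1) = Rational(1, 6))
Add(Mul(Function('h')(13), Pow(368, -1)), Mul(407, Pow(H, -1))) = Add(Mul(Rational(1, 6), Pow(368, -1)), Mul(407, Pow(283, -1))) = Add(Mul(Rational(1, 6), Rational(1, 368)), Mul(407, Rational(1, 283))) = Add(Rational(1, 2208), Rational(407, 283)) = Rational(898939, 624864)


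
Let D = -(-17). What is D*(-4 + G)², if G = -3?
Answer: 833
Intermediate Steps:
D = 17 (D = -1*(-17) = 17)
D*(-4 + G)² = 17*(-4 - 3)² = 17*(-7)² = 17*49 = 833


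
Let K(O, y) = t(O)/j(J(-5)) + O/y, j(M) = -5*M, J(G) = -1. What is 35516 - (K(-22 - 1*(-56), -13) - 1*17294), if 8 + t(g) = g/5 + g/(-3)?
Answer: 51494744/975 ≈ 52815.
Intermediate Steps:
t(g) = -8 - 2*g/15 (t(g) = -8 + (g/5 + g/(-3)) = -8 + (g*(1/5) + g*(-1/3)) = -8 + (g/5 - g/3) = -8 - 2*g/15)
K(O, y) = -8/5 - 2*O/75 + O/y (K(O, y) = (-8 - 2*O/15)/((-5*(-1))) + O/y = (-8 - 2*O/15)/5 + O/y = (-8 - 2*O/15)*(1/5) + O/y = (-8/5 - 2*O/75) + O/y = -8/5 - 2*O/75 + O/y)
35516 - (K(-22 - 1*(-56), -13) - 1*17294) = 35516 - (((-22 - 1*(-56)) - 2/75*(-13)*(60 + (-22 - 1*(-56))))/(-13) - 1*17294) = 35516 - (-((-22 + 56) - 2/75*(-13)*(60 + (-22 + 56)))/13 - 17294) = 35516 - (-(34 - 2/75*(-13)*(60 + 34))/13 - 17294) = 35516 - (-(34 - 2/75*(-13)*94)/13 - 17294) = 35516 - (-(34 + 2444/75)/13 - 17294) = 35516 - (-1/13*4994/75 - 17294) = 35516 - (-4994/975 - 17294) = 35516 - 1*(-16866644/975) = 35516 + 16866644/975 = 51494744/975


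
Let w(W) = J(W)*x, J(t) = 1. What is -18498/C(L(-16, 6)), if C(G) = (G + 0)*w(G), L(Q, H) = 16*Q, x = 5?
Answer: 9249/640 ≈ 14.452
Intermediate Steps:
w(W) = 5 (w(W) = 1*5 = 5)
C(G) = 5*G (C(G) = (G + 0)*5 = G*5 = 5*G)
-18498/C(L(-16, 6)) = -18498/(5*(16*(-16))) = -18498/(5*(-256)) = -18498/(-1280) = -18498*(-1/1280) = 9249/640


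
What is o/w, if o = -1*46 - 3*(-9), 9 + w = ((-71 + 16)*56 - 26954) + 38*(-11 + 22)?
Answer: 19/29625 ≈ 0.00064135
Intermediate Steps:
w = -29625 (w = -9 + (((-71 + 16)*56 - 26954) + 38*(-11 + 22)) = -9 + ((-55*56 - 26954) + 38*11) = -9 + ((-3080 - 26954) + 418) = -9 + (-30034 + 418) = -9 - 29616 = -29625)
o = -19 (o = -46 + 27 = -19)
o/w = -19/(-29625) = -19*(-1/29625) = 19/29625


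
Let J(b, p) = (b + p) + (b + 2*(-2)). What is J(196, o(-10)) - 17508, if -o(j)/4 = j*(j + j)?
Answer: -17920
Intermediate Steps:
o(j) = -8*j**2 (o(j) = -4*j*(j + j) = -4*j*2*j = -8*j**2)
J(b, p) = -4 + p + 2*b (J(b, p) = (b + p) + (b - 4) = (b + p) + (-4 + b) = -4 + p + 2*b)
J(196, o(-10)) - 17508 = (-4 - 8*(-10)**2 + 2*196) - 17508 = (-4 - 8*100 + 392) - 17508 = (-4 - 800 + 392) - 17508 = -412 - 17508 = -17920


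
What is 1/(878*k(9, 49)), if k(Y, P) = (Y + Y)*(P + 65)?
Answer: 1/1801656 ≈ 5.5504e-7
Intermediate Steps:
k(Y, P) = 2*Y*(65 + P) (k(Y, P) = (2*Y)*(65 + P) = 2*Y*(65 + P))
1/(878*k(9, 49)) = 1/(878*(2*9*(65 + 49))) = 1/(878*(2*9*114)) = 1/(878*2052) = 1/1801656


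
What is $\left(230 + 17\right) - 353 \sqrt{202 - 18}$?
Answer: $247 - 706 \sqrt{46} \approx -4541.3$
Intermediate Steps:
$\left(230 + 17\right) - 353 \sqrt{202 - 18} = 247 - 353 \sqrt{184} = 247 - 353 \cdot 2 \sqrt{46} = 247 - 706 \sqrt{46}$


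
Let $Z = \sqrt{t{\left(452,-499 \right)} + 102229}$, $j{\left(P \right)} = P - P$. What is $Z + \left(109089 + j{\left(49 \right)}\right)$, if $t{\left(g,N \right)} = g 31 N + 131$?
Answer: $109089 + 2 i \sqrt{1722407} \approx 1.0909 \cdot 10^{5} + 2624.8 i$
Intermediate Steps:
$j{\left(P \right)} = 0$
$t{\left(g,N \right)} = 131 + 31 N g$ ($t{\left(g,N \right)} = 31 g N + 131 = 31 N g + 131 = 131 + 31 N g$)
$Z = 2 i \sqrt{1722407}$ ($Z = \sqrt{\left(131 + 31 \left(-499\right) 452\right) + 102229} = \sqrt{\left(131 - 6991988\right) + 102229} = \sqrt{-6991857 + 102229} = \sqrt{-6889628} = 2 i \sqrt{1722407} \approx 2624.8 i$)
$Z + \left(109089 + j{\left(49 \right)}\right) = 2 i \sqrt{1722407} + \left(109089 + 0\right) = 2 i \sqrt{1722407} + 109089 = 109089 + 2 i \sqrt{1722407}$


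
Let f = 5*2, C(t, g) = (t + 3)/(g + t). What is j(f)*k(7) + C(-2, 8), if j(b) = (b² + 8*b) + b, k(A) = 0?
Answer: ⅙ ≈ 0.16667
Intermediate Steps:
C(t, g) = (3 + t)/(g + t)
f = 10
j(b) = b² + 9*b
j(f)*k(7) + C(-2, 8) = (10*(9 + 10))*0 + (3 - 2)/(8 - 2) = (10*19)*0 + 1/6 = 190*0 + (⅙)*1 = 0 + ⅙ = ⅙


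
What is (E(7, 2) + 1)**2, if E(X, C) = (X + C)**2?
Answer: 6724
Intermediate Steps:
E(X, C) = (C + X)**2
(E(7, 2) + 1)**2 = ((2 + 7)**2 + 1)**2 = (9**2 + 1)**2 = (81 + 1)**2 = 82**2 = 6724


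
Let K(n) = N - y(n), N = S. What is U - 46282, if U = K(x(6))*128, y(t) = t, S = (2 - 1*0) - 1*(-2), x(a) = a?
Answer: -46538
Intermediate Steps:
S = 4 (S = (2 + 0) + 2 = 2 + 2 = 4)
N = 4
K(n) = 4 - n
U = -256 (U = (4 - 1*6)*128 = (4 - 6)*128 = -2*128 = -256)
U - 46282 = -256 - 46282 = -46538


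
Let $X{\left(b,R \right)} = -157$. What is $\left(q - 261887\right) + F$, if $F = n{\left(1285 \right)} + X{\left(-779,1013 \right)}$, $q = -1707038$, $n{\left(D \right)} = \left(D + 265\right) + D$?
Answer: $-1966247$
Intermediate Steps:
$n{\left(D \right)} = 265 + 2 D$ ($n{\left(D \right)} = \left(265 + D\right) + D = 265 + 2 D$)
$F = 2678$ ($F = \left(265 + 2 \cdot 1285\right) - 157 = \left(265 + 2570\right) - 157 = 2835 - 157 = 2678$)
$\left(q - 261887\right) + F = \left(-1707038 - 261887\right) + 2678 = -1968925 + 2678 = -1966247$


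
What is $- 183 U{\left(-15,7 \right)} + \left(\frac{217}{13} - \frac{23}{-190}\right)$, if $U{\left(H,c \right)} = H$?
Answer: $\frac{6821679}{2470} \approx 2761.8$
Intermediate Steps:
$- 183 U{\left(-15,7 \right)} + \left(\frac{217}{13} - \frac{23}{-190}\right) = \left(-183\right) \left(-15\right) + \left(\frac{217}{13} - \frac{23}{-190}\right) = 2745 + \left(217 \cdot \frac{1}{13} - - \frac{23}{190}\right) = 2745 + \left(\frac{217}{13} + \frac{23}{190}\right) = 2745 + \frac{41529}{2470} = \frac{6821679}{2470}$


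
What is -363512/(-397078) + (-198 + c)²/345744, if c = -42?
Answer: 515811756/476692139 ≈ 1.0821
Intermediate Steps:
-363512/(-397078) + (-198 + c)²/345744 = -363512/(-397078) + (-198 - 42)²/345744 = -363512*(-1/397078) + (-240)²*(1/345744) = 181756/198539 + 57600*(1/345744) = 181756/198539 + 400/2401 = 515811756/476692139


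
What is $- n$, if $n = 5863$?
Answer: $-5863$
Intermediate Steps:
$- n = \left(-1\right) 5863 = -5863$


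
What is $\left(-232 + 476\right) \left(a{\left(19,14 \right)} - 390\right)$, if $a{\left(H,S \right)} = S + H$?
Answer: $-87108$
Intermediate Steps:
$a{\left(H,S \right)} = H + S$
$\left(-232 + 476\right) \left(a{\left(19,14 \right)} - 390\right) = \left(-232 + 476\right) \left(\left(19 + 14\right) - 390\right) = 244 \left(33 - 390\right) = 244 \left(-357\right) = -87108$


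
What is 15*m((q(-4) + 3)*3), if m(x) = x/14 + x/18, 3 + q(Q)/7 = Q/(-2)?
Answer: -160/7 ≈ -22.857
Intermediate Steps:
q(Q) = -21 - 7*Q/2 (q(Q) = -21 + 7*(Q/(-2)) = -21 + 7*(Q*(-½)) = -21 + 7*(-Q/2) = -21 - 7*Q/2)
m(x) = 8*x/63 (m(x) = x*(1/14) + x*(1/18) = x/14 + x/18 = 8*x/63)
15*m((q(-4) + 3)*3) = 15*(8*(((-21 - 7/2*(-4)) + 3)*3)/63) = 15*(8*(((-21 + 14) + 3)*3)/63) = 15*(8*((-7 + 3)*3)/63) = 15*(8*(-4*3)/63) = 15*((8/63)*(-12)) = 15*(-32/21) = -160/7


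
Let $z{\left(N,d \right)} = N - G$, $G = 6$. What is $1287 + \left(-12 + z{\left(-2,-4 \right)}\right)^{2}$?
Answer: $1687$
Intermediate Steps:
$z{\left(N,d \right)} = -6 + N$ ($z{\left(N,d \right)} = N - 6 = -6 + N$)
$1287 + \left(-12 + z{\left(-2,-4 \right)}\right)^{2} = 1287 + \left(-12 - 8\right)^{2} = 1287 + \left(-20\right)^{2} = 1287 + 400 = 1687$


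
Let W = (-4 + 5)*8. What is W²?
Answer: 64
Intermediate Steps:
W = 8 (W = 1*8 = 8)
W² = 8² = 64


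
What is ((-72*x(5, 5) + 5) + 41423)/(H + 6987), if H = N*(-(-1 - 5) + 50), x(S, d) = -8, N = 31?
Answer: 42004/8723 ≈ 4.8153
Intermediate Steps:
H = 1736 (H = 31*(-(-1 - 5) + 50) = 31*(-1*(-6) + 50) = 31*(6 + 50) = 31*56 = 1736)
((-72*x(5, 5) + 5) + 41423)/(H + 6987) = ((-72*(-8) + 5) + 41423)/(1736 + 6987) = ((576 + 5) + 41423)/8723 = (581 + 41423)*(1/8723) = 42004*(1/8723) = 42004/8723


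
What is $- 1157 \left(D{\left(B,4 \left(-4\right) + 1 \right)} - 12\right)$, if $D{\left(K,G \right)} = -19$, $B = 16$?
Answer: $35867$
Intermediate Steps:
$- 1157 \left(D{\left(B,4 \left(-4\right) + 1 \right)} - 12\right) = - 1157 \left(-19 - 12\right) = \left(-1157\right) \left(-31\right) = 35867$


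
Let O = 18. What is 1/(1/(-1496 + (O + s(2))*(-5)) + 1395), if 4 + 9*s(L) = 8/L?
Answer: 1586/2212469 ≈ 0.00071685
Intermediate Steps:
s(L) = -4/9 + 8/(9*L) (s(L) = -4/9 + (8/L)/9 = -4/9 + 8/(9*L))
1/(1/(-1496 + (O + s(2))*(-5)) + 1395) = 1/(1/(-1496 + (18 + (4/9)*(2 - 1*2)/2)*(-5)) + 1395) = 1/(1/(-1496 + (18 + (4/9)*(½)*(2 - 2))*(-5)) + 1395) = 1/(1/(-1496 + (18 + (4/9)*(½)*0)*(-5)) + 1395) = 1/(1/(-1496 + (18 + 0)*(-5)) + 1395) = 1/(1/(-1496 + 18*(-5)) + 1395) = 1/(1/(-1496 - 90) + 1395) = 1/(1/(-1586) + 1395) = 1/(-1/1586 + 1395) = 1/(2212469/1586) = 1586/2212469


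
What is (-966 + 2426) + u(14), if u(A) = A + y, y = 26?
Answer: 1500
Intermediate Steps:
u(A) = 26 + A (u(A) = A + 26 = 26 + A)
(-966 + 2426) + u(14) = (-966 + 2426) + (26 + 14) = 1460 + 40 = 1500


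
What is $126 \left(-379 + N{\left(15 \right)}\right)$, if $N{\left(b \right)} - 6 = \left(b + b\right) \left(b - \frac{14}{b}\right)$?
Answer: $6174$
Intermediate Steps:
$N{\left(b \right)} = 6 + 2 b \left(b - \frac{14}{b}\right)$ ($N{\left(b \right)} = 6 + \left(b + b\right) \left(b - \frac{14}{b}\right) = 6 + 2 b \left(b - \frac{14}{b}\right)$)
$126 \left(-379 + N{\left(15 \right)}\right) = 126 \left(-379 - \left(22 - 2 \cdot 15^{2}\right)\right) = 126 \left(-379 + \left(-22 + 2 \cdot 225\right)\right) = 126 \left(-379 + \left(-22 + 450\right)\right) = 126 \left(-379 + 428\right) = 126 \cdot 49 = 6174$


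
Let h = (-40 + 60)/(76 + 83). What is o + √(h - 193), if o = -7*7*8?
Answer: -392 + I*√4876053/159 ≈ -392.0 + 13.888*I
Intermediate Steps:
h = 20/159 ≈ 0.12579
o = -392 (o = -49*8 = -392)
o + √(h - 193) = -392 + √(20/159 - 193) = -392 + √(-30667/159) = -392 + I*√4876053/159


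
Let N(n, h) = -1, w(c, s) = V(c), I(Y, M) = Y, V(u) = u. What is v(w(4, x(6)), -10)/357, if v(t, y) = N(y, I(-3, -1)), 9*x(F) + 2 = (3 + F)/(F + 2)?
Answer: -1/357 ≈ -0.0028011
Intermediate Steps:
x(F) = -2/9 + (3 + F)/(9*(2 + F)) (x(F) = -2/9 + ((3 + F)/(F + 2))/9 = -2/9 + ((3 + F)/(2 + F))/9 = -2/9 + (3 + F)/(9*(2 + F)))
w(c, s) = c
v(t, y) = -1
v(w(4, x(6)), -10)/357 = -1/357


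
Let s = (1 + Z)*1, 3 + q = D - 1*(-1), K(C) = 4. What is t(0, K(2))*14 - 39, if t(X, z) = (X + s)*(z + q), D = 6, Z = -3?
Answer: -263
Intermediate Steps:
q = 4 (q = -3 + (6 - 1*(-1)) = -3 + (6 + 1) = -3 + 7 = 4)
s = -2 (s = (1 - 3)*1 = -2*1 = -2)
t(X, z) = (-2 + X)*(4 + z) (t(X, z) = (X - 2)*(z + 4) = (-2 + X)*(4 + z))
t(0, K(2))*14 - 39 = (-8 - 2*4 + 4*0 + 0*4)*14 - 39 = (-8 - 8 + 0 + 0)*14 - 39 = -16*14 - 39 = -224 - 39 = -263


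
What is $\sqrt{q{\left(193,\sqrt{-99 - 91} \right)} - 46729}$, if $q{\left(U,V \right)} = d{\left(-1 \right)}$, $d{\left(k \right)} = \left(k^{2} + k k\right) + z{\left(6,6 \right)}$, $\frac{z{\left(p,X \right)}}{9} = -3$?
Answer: $i \sqrt{46754} \approx 216.23 i$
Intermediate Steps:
$z{\left(p,X \right)} = -27$ ($z{\left(p,X \right)} = 9 \left(-3\right) = -27$)
$d{\left(k \right)} = -27 + 2 k^{2}$ ($d{\left(k \right)} = \left(k^{2} + k k\right) - 27 = \left(k^{2} + k^{2}\right) - 27 = 2 k^{2} - 27 = -27 + 2 k^{2}$)
$q{\left(U,V \right)} = -25$ ($q{\left(U,V \right)} = -27 + 2 \left(-1\right)^{2} = -27 + 2 \cdot 1 = -27 + 2 = -25$)
$\sqrt{q{\left(193,\sqrt{-99 - 91} \right)} - 46729} = \sqrt{-25 - 46729} = \sqrt{-46754} = i \sqrt{46754}$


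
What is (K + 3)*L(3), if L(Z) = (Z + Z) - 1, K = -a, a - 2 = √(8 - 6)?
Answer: 5 - 5*√2 ≈ -2.0711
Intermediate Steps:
a = 2 + √2 (a = 2 + √(8 - 6) = 2 + √2 ≈ 3.4142)
K = -2 - √2 (K = -(2 + √2) = -2 - √2 ≈ -3.4142)
L(Z) = -1 + 2*Z (L(Z) = 2*Z - 1 = -1 + 2*Z)
(K + 3)*L(3) = ((-2 - √2) + 3)*(-1 + 2*3) = (1 - √2)*(-1 + 6) = (1 - √2)*5 = 5 - 5*√2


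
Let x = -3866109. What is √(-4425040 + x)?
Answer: I*√8291149 ≈ 2879.4*I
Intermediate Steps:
√(-4425040 + x) = √(-4425040 - 3866109) = √(-8291149) = I*√8291149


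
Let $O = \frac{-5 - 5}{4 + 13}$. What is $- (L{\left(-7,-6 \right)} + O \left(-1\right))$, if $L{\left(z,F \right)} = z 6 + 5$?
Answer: $\frac{619}{17} \approx 36.412$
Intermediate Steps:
$L{\left(z,F \right)} = 5 + 6 z$ ($L{\left(z,F \right)} = 6 z + 5 = 5 + 6 z$)
$O = - \frac{10}{17} \approx -0.58823$
$- (L{\left(-7,-6 \right)} + O \left(-1\right)) = - (\left(5 + 6 \left(-7\right)\right) - - \frac{10}{17}) = - (\left(5 - 42\right) + \frac{10}{17}) = - (-37 + \frac{10}{17}) = \left(-1\right) \left(- \frac{619}{17}\right) = \frac{619}{17}$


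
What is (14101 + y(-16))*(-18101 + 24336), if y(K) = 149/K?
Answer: 1405786745/16 ≈ 8.7862e+7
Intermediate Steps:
(14101 + y(-16))*(-18101 + 24336) = (14101 + 149/(-16))*(-18101 + 24336) = (14101 + 149*(-1/16))*6235 = (14101 - 149/16)*6235 = (225467/16)*6235 = 1405786745/16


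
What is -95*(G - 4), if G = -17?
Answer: 1995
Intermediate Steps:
-95*(G - 4) = -95*(-17 - 4) = -95*(-21) = 1995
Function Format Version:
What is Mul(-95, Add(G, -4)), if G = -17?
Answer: 1995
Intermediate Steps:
Mul(-95, Add(G, -4)) = Mul(-95, Add(-17, -4)) = Mul(-95, -21) = 1995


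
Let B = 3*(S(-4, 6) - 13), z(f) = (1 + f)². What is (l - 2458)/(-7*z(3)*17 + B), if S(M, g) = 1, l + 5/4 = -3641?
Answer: 24401/7760 ≈ 3.1445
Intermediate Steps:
l = -14569/4 (l = -5/4 - 3641 = -14569/4 ≈ -3642.3)
B = -36 (B = 3*(1 - 13) = 3*(-12) = -36)
(l - 2458)/(-7*z(3)*17 + B) = (-14569/4 - 2458)/(-7*(1 + 3)²*17 - 36) = -24401/(4*(-7*4²*17 - 36)) = -24401/(4*(-7*16*17 - 36)) = -24401/(4*(-112*17 - 36)) = -24401/(4*(-1904 - 36)) = -24401/4/(-1940) = -24401/4*(-1/1940) = 24401/7760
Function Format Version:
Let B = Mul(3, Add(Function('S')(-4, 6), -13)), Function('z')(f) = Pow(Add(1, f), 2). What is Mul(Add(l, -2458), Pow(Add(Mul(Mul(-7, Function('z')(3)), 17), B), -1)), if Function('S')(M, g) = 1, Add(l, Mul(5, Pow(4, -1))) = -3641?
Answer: Rational(24401, 7760) ≈ 3.1445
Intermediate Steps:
l = Rational(-14569, 4) (l = Add(Rational(-5, 4), -3641) = Rational(-14569, 4) ≈ -3642.3)
B = -36 (B = Mul(3, Add(1, -13)) = Mul(3, -12) = -36)
Mul(Add(l, -2458), Pow(Add(Mul(Mul(-7, Function('z')(3)), 17), B), -1)) = Mul(Add(Rational(-14569, 4), -2458), Pow(Add(Mul(Mul(-7, Pow(Add(1, 3), 2)), 17), -36), -1)) = Mul(Rational(-24401, 4), Pow(Add(Mul(Mul(-7, Pow(4, 2)), 17), -36), -1)) = Mul(Rational(-24401, 4), Pow(Add(Mul(Mul(-7, 16), 17), -36), -1)) = Mul(Rational(-24401, 4), Pow(Add(Mul(-112, 17), -36), -1)) = Mul(Rational(-24401, 4), Pow(Add(-1904, -36), -1)) = Mul(Rational(-24401, 4), Pow(-1940, -1)) = Mul(Rational(-24401, 4), Rational(-1, 1940)) = Rational(24401, 7760)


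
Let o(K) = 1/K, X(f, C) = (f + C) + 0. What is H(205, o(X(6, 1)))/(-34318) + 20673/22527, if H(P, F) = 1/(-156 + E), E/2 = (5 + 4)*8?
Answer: 945943855/1030775448 ≈ 0.91770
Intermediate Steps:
X(f, C) = C + f (X(f, C) = (C + f) + 0 = C + f)
E = 144 (E = 2*((5 + 4)*8) = 2*(9*8) = 2*72 = 144)
H(P, F) = -1/12 (H(P, F) = 1/(-156 + 144) = 1/(-12) = -1/12)
H(205, o(X(6, 1)))/(-34318) + 20673/22527 = -1/12/(-34318) + 20673/22527 = -1/12*(-1/34318) + 20673*(1/22527) = 1/411816 + 2297/2503 = 945943855/1030775448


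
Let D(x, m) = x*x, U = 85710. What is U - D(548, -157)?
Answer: -214594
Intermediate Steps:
D(x, m) = x**2
U - D(548, -157) = 85710 - 1*548**2 = 85710 - 1*300304 = 85710 - 300304 = -214594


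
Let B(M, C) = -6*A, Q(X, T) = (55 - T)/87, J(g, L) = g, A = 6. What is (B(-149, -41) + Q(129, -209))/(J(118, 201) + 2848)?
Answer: -478/43007 ≈ -0.011114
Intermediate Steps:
Q(X, T) = 55/87 - T/87 (Q(X, T) = (55 - T)*(1/87) = 55/87 - T/87)
B(M, C) = -36 (B(M, C) = -6*6 = -36)
(B(-149, -41) + Q(129, -209))/(J(118, 201) + 2848) = (-36 + (55/87 - 1/87*(-209)))/(118 + 2848) = (-36 + (55/87 + 209/87))/2966 = (-36 + 88/29)*(1/2966) = -956/29*1/2966 = -478/43007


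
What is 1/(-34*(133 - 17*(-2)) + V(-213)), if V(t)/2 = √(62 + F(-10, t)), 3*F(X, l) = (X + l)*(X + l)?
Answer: -8517/48259696 - √149745/48259696 ≈ -0.00018450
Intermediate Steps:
F(X, l) = (X + l)²/3 (F(X, l) = ((X + l)*(X + l))/3 = (X + l)²/3)
V(t) = 2*√(62 + (-10 + t)²/3)
1/(-34*(133 - 17*(-2)) + V(-213)) = 1/(-34*(133 - 17*(-2)) + 2*√(558 + 3*(-10 - 213)²)/3) = 1/(-34*(133 + 34) + 2*√(558 + 3*(-223)²)/3) = 1/(-34*167 + 2*√(558 + 3*49729)/3) = 1/(-5678 + 2*√(558 + 149187)/3) = 1/(-5678 + 2*√149745/3)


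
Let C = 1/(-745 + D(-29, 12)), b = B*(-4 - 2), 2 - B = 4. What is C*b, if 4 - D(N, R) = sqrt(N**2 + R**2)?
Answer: -2223/137024 + 3*sqrt(985)/137024 ≈ -0.015536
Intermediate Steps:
B = -2 (B = 2 - 1*4 = 2 - 4 = -2)
D(N, R) = 4 - sqrt(N**2 + R**2)
b = 12 (b = -2*(-4 - 2) = -2*(-6) = 12)
C = 1/(-741 - sqrt(985)) (C = 1/(-745 + (4 - sqrt((-29)**2 + 12**2))) = 1/(-745 + (4 - sqrt(841 + 144))) = 1/(-745 + (4 - sqrt(985))) = 1/(-741 - sqrt(985)) ≈ -0.0012947)
C*b = (-741/548096 + sqrt(985)/548096)*12 = -2223/137024 + 3*sqrt(985)/137024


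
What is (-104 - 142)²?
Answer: 60516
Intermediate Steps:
(-104 - 142)² = (-246)² = 60516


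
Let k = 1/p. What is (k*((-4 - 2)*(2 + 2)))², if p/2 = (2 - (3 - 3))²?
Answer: 9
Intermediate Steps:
p = 8 (p = 2*(2 - (3 - 3))² = 2*(2 - 1*0)² = 2*(2 + 0)² = 2*2² = 2*4 = 8)
k = ⅛ (k = 1/8 = ⅛ ≈ 0.12500)
(k*((-4 - 2)*(2 + 2)))² = (((-4 - 2)*(2 + 2))/8)² = ((-6*4)/8)² = ((⅛)*(-24))² = (-3)² = 9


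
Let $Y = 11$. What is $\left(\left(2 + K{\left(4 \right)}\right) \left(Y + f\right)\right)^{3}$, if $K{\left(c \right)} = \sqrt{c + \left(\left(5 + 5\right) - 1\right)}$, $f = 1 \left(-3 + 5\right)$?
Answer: $188942 + 54925 \sqrt{13} \approx 3.8698 \cdot 10^{5}$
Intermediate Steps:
$f = 2$ ($f = 1 \cdot 2 = 2$)
$K{\left(c \right)} = \sqrt{9 + c}$ ($K{\left(c \right)} = \sqrt{c + \left(10 - 1\right)} = \sqrt{c + 9} = \sqrt{9 + c}$)
$\left(\left(2 + K{\left(4 \right)}\right) \left(Y + f\right)\right)^{3} = \left(\left(2 + \sqrt{9 + 4}\right) \left(11 + 2\right)\right)^{3} = \left(\left(2 + \sqrt{13}\right) 13\right)^{3} = \left(26 + 13 \sqrt{13}\right)^{3}$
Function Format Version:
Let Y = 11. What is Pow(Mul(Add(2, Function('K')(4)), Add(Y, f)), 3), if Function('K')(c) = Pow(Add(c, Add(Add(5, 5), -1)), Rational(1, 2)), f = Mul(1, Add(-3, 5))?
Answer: Add(188942, Mul(54925, Pow(13, Rational(1, 2)))) ≈ 3.8698e+5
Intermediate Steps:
f = 2 (f = Mul(1, 2) = 2)
Function('K')(c) = Pow(Add(9, c), Rational(1, 2)) (Function('K')(c) = Pow(Add(c, Add(10, -1)), Rational(1, 2)) = Pow(Add(c, 9), Rational(1, 2)) = Pow(Add(9, c), Rational(1, 2)))
Pow(Mul(Add(2, Function('K')(4)), Add(Y, f)), 3) = Pow(Mul(Add(2, Pow(Add(9, 4), Rational(1, 2))), Add(11, 2)), 3) = Pow(Mul(Add(2, Pow(13, Rational(1, 2))), 13), 3) = Pow(Add(26, Mul(13, Pow(13, Rational(1, 2)))), 3)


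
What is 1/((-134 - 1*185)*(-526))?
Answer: 1/167794 ≈ 5.9597e-6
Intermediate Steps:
1/((-134 - 1*185)*(-526)) = 1/((-134 - 185)*(-526)) = 1/(-319*(-526)) = 1/167794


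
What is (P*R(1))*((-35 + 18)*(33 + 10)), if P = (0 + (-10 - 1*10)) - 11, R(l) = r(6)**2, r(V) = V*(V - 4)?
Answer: 3263184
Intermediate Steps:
r(V) = V*(-4 + V)
R(l) = 144 (R(l) = (6*(-4 + 6))**2 = (6*2)**2 = 12**2 = 144)
P = -31 (P = (0 + (-10 - 10)) - 11 = (0 - 20) - 11 = -20 - 11 = -31)
(P*R(1))*((-35 + 18)*(33 + 10)) = (-31*144)*((-35 + 18)*(33 + 10)) = -(-75888)*43 = -4464*(-731) = 3263184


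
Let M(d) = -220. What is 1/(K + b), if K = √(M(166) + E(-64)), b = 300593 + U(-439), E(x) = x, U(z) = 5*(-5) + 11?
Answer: 300579/90347735525 - 2*I*√71/90347735525 ≈ 3.3269e-6 - 1.8653e-10*I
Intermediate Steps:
U(z) = -14 (U(z) = -25 + 11 = -14)
b = 300579 (b = 300593 - 14 = 300579)
K = 2*I*√71 (K = √(-220 - 64) = √(-284) = 2*I*√71 ≈ 16.852*I)
1/(K + b) = 1/(2*I*√71 + 300579) = 1/(300579 + 2*I*√71)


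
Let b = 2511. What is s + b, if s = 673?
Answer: 3184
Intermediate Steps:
s + b = 673 + 2511 = 3184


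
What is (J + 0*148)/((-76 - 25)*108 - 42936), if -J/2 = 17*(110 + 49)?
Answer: 901/8974 ≈ 0.10040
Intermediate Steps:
J = -5406 (J = -34*(110 + 49) = -34*159 = -2*2703 = -5406)
(J + 0*148)/((-76 - 25)*108 - 42936) = (-5406 + 0*148)/((-76 - 25)*108 - 42936) = (-5406 + 0)/(-101*108 - 42936) = -5406/(-10908 - 42936) = -5406/(-53844) = -5406*(-1/53844) = 901/8974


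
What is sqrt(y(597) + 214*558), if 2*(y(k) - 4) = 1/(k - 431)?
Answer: sqrt(3290627379)/166 ≈ 345.57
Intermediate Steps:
y(k) = 4 + 1/(2*(-431 + k)) (y(k) = 4 + 1/(2*(k - 431)) = 4 + 1/(2*(-431 + k)))
sqrt(y(597) + 214*558) = sqrt((-3447 + 8*597)/(2*(-431 + 597)) + 214*558) = sqrt((1/2)*(-3447 + 4776)/166 + 119412) = sqrt((1/2)*(1/166)*1329 + 119412) = sqrt(1329/332 + 119412) = sqrt(39646113/332) = sqrt(3290627379)/166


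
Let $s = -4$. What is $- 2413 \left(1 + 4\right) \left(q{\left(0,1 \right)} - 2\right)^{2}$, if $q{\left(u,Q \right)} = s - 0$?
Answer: $-434340$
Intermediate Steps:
$q{\left(u,Q \right)} = -4$ ($q{\left(u,Q \right)} = -4 - 0 = -4 + 0 = -4$)
$- 2413 \left(1 + 4\right) \left(q{\left(0,1 \right)} - 2\right)^{2} = - 2413 \left(1 + 4\right) \left(-4 - 2\right)^{2} = - 2413 \cdot 5 \left(-6\right)^{2} = - 2413 \cdot 5 \cdot 36 = \left(-2413\right) 180 = -434340$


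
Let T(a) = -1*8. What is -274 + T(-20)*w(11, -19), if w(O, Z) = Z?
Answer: -122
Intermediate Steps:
T(a) = -8
-274 + T(-20)*w(11, -19) = -274 - 8*(-19) = -274 + 152 = -122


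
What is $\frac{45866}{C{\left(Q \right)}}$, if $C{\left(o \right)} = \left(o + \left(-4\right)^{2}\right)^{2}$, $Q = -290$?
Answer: $\frac{22933}{37538} \approx 0.61093$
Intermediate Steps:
$C{\left(o \right)} = \left(16 + o\right)^{2}$ ($C{\left(o \right)} = \left(o + 16\right)^{2} = \left(16 + o\right)^{2}$)
$\frac{45866}{C{\left(Q \right)}} = \frac{45866}{\left(16 - 290\right)^{2}} = \frac{45866}{\left(-274\right)^{2}} = \frac{45866}{75076} = 45866 \cdot \frac{1}{75076} = \frac{22933}{37538}$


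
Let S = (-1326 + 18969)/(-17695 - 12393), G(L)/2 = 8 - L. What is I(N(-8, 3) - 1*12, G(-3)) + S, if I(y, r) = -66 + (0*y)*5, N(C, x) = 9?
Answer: -2003451/30088 ≈ -66.586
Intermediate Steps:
G(L) = 16 - 2*L (G(L) = 2*(8 - L) = 16 - 2*L)
S = -17643/30088 (S = 17643/(-30088) = 17643*(-1/30088) = -17643/30088 ≈ -0.58638)
I(y, r) = -66 (I(y, r) = -66 + 0*5 = -66 + 0 = -66)
I(N(-8, 3) - 1*12, G(-3)) + S = -66 - 17643/30088 = -2003451/30088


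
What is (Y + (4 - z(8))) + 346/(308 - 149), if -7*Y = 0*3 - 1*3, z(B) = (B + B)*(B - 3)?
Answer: -81689/1113 ≈ -73.395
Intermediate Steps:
z(B) = 2*B*(-3 + B) (z(B) = (2*B)*(-3 + B) = 2*B*(-3 + B))
Y = 3/7 (Y = -(0*3 - 1*3)/7 = -(0 - 3)/7 = -⅐*(-3) = 3/7 ≈ 0.42857)
(Y + (4 - z(8))) + 346/(308 - 149) = (3/7 + (4 - 2*8*(-3 + 8))) + 346/(308 - 149) = (3/7 + (4 - 2*8*5)) + 346/159 = (3/7 + (4 - 1*80)) + 346*(1/159) = (3/7 + (4 - 80)) + 346/159 = (3/7 - 76) + 346/159 = -529/7 + 346/159 = -81689/1113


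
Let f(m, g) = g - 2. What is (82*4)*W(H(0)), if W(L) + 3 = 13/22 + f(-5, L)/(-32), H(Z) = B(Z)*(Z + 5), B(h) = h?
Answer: -16933/22 ≈ -769.68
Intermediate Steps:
f(m, g) = -2 + g
H(Z) = Z*(5 + Z) (H(Z) = Z*(Z + 5) = Z*(5 + Z))
W(L) = -413/176 - L/32 (W(L) = -3 + (13/22 + (-2 + L)/(-32)) = -3 + (13*(1/22) + (-2 + L)*(-1/32)) = -3 + (13/22 + (1/16 - L/32)) = -3 + (115/176 - L/32) = -413/176 - L/32)
(82*4)*W(H(0)) = (82*4)*(-413/176 - 0*(5 + 0)) = 328*(-413/176 - 0*5) = 328*(-413/176 - 1/32*0) = 328*(-413/176 + 0) = 328*(-413/176) = -16933/22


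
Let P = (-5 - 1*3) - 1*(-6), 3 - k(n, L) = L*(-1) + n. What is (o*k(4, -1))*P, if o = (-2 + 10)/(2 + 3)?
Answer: 32/5 ≈ 6.4000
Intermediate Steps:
k(n, L) = 3 + L - n (k(n, L) = 3 - (L*(-1) + n) = 3 - (-L + n) = 3 - (n - L) = 3 + (L - n) = 3 + L - n)
o = 8/5 ≈ 1.6000
P = -2 (P = (-5 - 3) + 6 = -8 + 6 = -2)
(o*k(4, -1))*P = (8*(3 - 1 - 1*4)/5)*(-2) = (8*(3 - 1 - 4)/5)*(-2) = ((8/5)*(-2))*(-2) = -16/5*(-2) = 32/5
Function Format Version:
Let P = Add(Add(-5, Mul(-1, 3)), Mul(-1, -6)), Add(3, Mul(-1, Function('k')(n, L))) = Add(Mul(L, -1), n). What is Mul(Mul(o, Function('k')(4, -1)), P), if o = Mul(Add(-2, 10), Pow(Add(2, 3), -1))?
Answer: Rational(32, 5) ≈ 6.4000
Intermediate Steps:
Function('k')(n, L) = Add(3, L, Mul(-1, n)) (Function('k')(n, L) = Add(3, Mul(-1, Add(Mul(L, -1), n))) = Add(3, Mul(-1, Add(Mul(-1, L), n))) = Add(3, Mul(-1, Add(n, Mul(-1, L)))) = Add(3, Add(L, Mul(-1, n))) = Add(3, L, Mul(-1, n)))
o = Rational(8, 5) (o = Mul(8, Pow(5, -1)) = Mul(8, Rational(1, 5)) = Rational(8, 5) ≈ 1.6000)
P = -2 (P = Add(Add(-5, -3), 6) = Add(-8, 6) = -2)
Mul(Mul(o, Function('k')(4, -1)), P) = Mul(Mul(Rational(8, 5), Add(3, -1, Mul(-1, 4))), -2) = Mul(Mul(Rational(8, 5), Add(3, -1, -4)), -2) = Mul(Mul(Rational(8, 5), -2), -2) = Mul(Rational(-16, 5), -2) = Rational(32, 5)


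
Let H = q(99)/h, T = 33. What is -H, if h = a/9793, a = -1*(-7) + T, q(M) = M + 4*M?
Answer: -969507/8 ≈ -1.2119e+5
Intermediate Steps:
q(M) = 5*M
a = 40 (a = -1*(-7) + 33 = 7 + 33 = 40)
h = 40/9793 ≈ 0.0040845
H = 969507/8 (H = (5*99)/(40/9793) = 495*(9793/40) = 969507/8 ≈ 1.2119e+5)
-H = -1*969507/8 = -969507/8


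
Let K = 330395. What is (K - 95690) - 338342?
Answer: -103637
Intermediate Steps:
(K - 95690) - 338342 = (330395 - 95690) - 338342 = 234705 - 338342 = -103637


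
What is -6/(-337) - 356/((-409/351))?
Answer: 42112626/137833 ≈ 305.53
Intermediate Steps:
-6/(-337) - 356/((-409/351)) = -6*(-1/337) - 356/((-409*1/351)) = 6/337 - 356/(-409/351) = 6/337 - 356*(-351/409) = 6/337 + 124956/409 = 42112626/137833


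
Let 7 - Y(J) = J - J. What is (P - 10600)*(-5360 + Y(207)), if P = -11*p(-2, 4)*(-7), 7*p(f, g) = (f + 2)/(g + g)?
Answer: 56741800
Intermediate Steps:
Y(J) = 7 (Y(J) = 7 - (J - J) = 7 - 1*0 = 7 + 0 = 7)
p(f, g) = (2 + f)/(14*g) (p(f, g) = ((f + 2)/(g + g))/7 = ((2 + f)/((2*g)))/7 = ((2 + f)*(1/(2*g)))/7 = ((2 + f)/(2*g))/7 = (2 + f)/(14*g))
P = 0 (P = -11*(2 - 2)/(14*4)*(-7) = -11*0/(14*4)*(-7) = -11*0*(-7) = 0*(-7) = 0)
(P - 10600)*(-5360 + Y(207)) = (0 - 10600)*(-5360 + 7) = -10600*(-5353) = 56741800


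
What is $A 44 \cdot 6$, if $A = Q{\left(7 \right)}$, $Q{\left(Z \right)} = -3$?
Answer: $-792$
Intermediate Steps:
$A = -3$
$A 44 \cdot 6 = \left(-3\right) 44 \cdot 6 = \left(-132\right) 6 = -792$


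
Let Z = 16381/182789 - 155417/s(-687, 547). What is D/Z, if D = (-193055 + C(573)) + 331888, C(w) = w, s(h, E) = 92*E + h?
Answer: -632422121524879/13797707158 ≈ -45835.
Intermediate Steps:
s(h, E) = h + 92*E
D = 139406 (D = (-193055 + 573) + 331888 = -192482 + 331888 = 139406)
Z = -27595414316/9073097593 (Z = 16381/182789 - 155417/(-687 + 92*547) = 16381*(1/182789) - 155417/(-687 + 50324) = 16381/182789 - 155417/49637 = -27595414316/9073097593 ≈ -3.0415)
D/Z = 139406/(-27595414316/9073097593) = 139406*(-9073097593/27595414316) = -632422121524879/13797707158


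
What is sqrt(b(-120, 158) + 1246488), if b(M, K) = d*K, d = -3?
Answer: 3*sqrt(138446) ≈ 1116.3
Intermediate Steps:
b(M, K) = -3*K
sqrt(b(-120, 158) + 1246488) = sqrt(-3*158 + 1246488) = sqrt(-474 + 1246488) = sqrt(1246014) = 3*sqrt(138446)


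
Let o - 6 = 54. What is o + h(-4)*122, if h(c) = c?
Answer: -428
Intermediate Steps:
o = 60 (o = 6 + 54 = 60)
o + h(-4)*122 = 60 - 4*122 = 60 - 488 = -428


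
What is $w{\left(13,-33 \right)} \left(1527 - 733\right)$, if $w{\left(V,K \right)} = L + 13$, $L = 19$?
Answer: $25408$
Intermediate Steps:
$w{\left(V,K \right)} = 32$ ($w{\left(V,K \right)} = 19 + 13 = 32$)
$w{\left(13,-33 \right)} \left(1527 - 733\right) = 32 \left(1527 - 733\right) = 32 \cdot 794 = 25408$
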